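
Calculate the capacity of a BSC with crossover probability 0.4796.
0.0012 bits

For a binary symmetric channel (BSC) with error probability p:
Capacity C = 1 - H(p) bits per symbol

where H(p) = -p log₂(p) - (1-p) log₂(1-p) is the binary entropy function.

H(0.4796) = 0.9988 bits
C = 1 - 0.9988 = 0.0012 bits per symbol

This means we can reliably transmit up to 0.0012 bits of information per channel use.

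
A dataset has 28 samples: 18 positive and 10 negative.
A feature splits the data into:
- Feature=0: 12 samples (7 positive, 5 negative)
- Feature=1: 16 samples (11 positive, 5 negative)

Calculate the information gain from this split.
0.0083 bits

Information Gain = H(Y) - H(Y|Feature)

Before split:
P(positive) = 18/28 = 0.6429
H(Y) = 0.9403 bits

After split:
Feature=0: H = 0.9799 bits (weight = 12/28)
Feature=1: H = 0.8960 bits (weight = 16/28)
H(Y|Feature) = (12/28)×0.9799 + (16/28)×0.8960 = 0.9320 bits

Information Gain = 0.9403 - 0.9320 = 0.0083 bits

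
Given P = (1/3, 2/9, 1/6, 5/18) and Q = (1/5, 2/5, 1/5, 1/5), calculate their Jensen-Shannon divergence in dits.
0.0110 dits

Jensen-Shannon divergence is:
JSD(P||Q) = 0.5 × D_KL(P||M) + 0.5 × D_KL(Q||M)
where M = 0.5 × (P + Q) is the mixture distribution.

M = 0.5 × (1/3, 2/9, 1/6, 5/18) + 0.5 × (1/5, 2/5, 1/5, 1/5) = (4/15, 0.311111, 0.183333, 0.238889)

D_KL(P||M) = 0.0111 dits
D_KL(Q||M) = 0.0108 dits

JSD(P||Q) = 0.5 × 0.0111 + 0.5 × 0.0108 = 0.0110 dits

Unlike KL divergence, JSD is symmetric and bounded: 0 ≤ JSD ≤ log(2).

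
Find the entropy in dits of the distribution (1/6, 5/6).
0.1957 dits

Shannon entropy is H(X) = -Σ p(x) log p(x).

For P = (1/6, 5/6):
H = -1/6 × log_10(1/6) -5/6 × log_10(5/6)
H = 0.1957 dits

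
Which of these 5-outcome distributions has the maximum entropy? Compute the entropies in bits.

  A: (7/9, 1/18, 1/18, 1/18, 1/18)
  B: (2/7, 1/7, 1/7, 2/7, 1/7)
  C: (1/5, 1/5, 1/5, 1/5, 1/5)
C

For a discrete distribution over n outcomes, entropy is maximized by the uniform distribution.

Computing entropies:
H(A) = 1.2086 bits
H(B) = 2.2359 bits
H(C) = 2.3219 bits

The uniform distribution (where all probabilities equal 1/5) achieves the maximum entropy of log_2(5) = 2.3219 bits.

Distribution C has the highest entropy.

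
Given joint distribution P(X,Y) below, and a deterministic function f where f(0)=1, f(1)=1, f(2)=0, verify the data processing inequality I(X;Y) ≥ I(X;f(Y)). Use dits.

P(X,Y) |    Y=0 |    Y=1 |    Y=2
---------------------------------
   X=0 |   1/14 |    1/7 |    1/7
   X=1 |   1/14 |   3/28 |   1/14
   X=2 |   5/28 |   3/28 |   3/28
I(X;Y) = 0.0137, I(X;f(Y)) = 0.0034, inequality holds: 0.0137 ≥ 0.0034

Data Processing Inequality: For any Markov chain X → Y → Z, we have I(X;Y) ≥ I(X;Z).

Here Z = f(Y) is a deterministic function of Y, forming X → Y → Z.

Original I(X;Y) = 0.0137 dits

After applying f:
P(X,Z) where Z=f(Y):
- P(X,Z=0) = P(X,Y=2)
- P(X,Z=1) = P(X,Y=0) + P(X,Y=1)

I(X;Z) = I(X;f(Y)) = 0.0034 dits

Verification: 0.0137 ≥ 0.0034 ✓

Information cannot be created by processing; the function f can only lose information about X.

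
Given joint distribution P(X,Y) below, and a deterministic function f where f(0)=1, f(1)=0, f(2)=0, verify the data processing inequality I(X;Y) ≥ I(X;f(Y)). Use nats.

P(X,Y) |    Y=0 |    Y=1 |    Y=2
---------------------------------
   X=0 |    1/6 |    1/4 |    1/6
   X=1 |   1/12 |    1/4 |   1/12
I(X;Y) = 0.0144, I(X;f(Y)) = 0.0048, inequality holds: 0.0144 ≥ 0.0048

Data Processing Inequality: For any Markov chain X → Y → Z, we have I(X;Y) ≥ I(X;Z).

Here Z = f(Y) is a deterministic function of Y, forming X → Y → Z.

Original I(X;Y) = 0.0144 nats

After applying f:
P(X,Z) where Z=f(Y):
- P(X,Z=0) = P(X,Y=1) + P(X,Y=2)
- P(X,Z=1) = P(X,Y=0)

I(X;Z) = I(X;f(Y)) = 0.0048 nats

Verification: 0.0144 ≥ 0.0048 ✓

Information cannot be created by processing; the function f can only lose information about X.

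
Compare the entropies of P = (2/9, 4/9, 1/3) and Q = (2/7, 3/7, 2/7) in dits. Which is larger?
Q

Computing entropies in dits:
H(P) = 0.4607
H(Q) = 0.4686

Distribution Q has higher entropy.

Intuition: The distribution closer to uniform (more spread out) has higher entropy.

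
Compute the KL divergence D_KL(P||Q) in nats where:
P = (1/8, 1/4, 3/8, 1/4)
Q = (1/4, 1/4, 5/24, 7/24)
0.0952 nats

KL divergence: D_KL(P||Q) = Σ p(x) log(p(x)/q(x))

Computing term by term:
  x=0: 1/8 × log_e[(1/8)/(1/4)] = 1/8 × -0.6931 = -0.0866
  x=1: 1/4 × log_e[(1/4)/(1/4)] = 1/4 × 0.0000 = 0.0000
  x=2: 3/8 × log_e[(3/8)/(5/24)] = 3/8 × 0.5878 = 0.2204
  x=3: 1/4 × log_e[(1/4)/(7/24)] = 1/4 × -0.1542 = -0.0385

D_KL(P||Q) = 0.0952 nats

Note: KL divergence is always non-negative and equals 0 iff P = Q.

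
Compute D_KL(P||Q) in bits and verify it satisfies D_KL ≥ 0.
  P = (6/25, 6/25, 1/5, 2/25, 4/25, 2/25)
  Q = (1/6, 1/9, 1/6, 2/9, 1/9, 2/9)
0.2939 bits

KL divergence satisfies the Gibbs inequality: D_KL(P||Q) ≥ 0 for all distributions P, Q.

D_KL(P||Q) = Σ p(x) log(p(x)/q(x))
Term by term:
  x=0: 6/25 × log_2[(6/25)/(1/6)] = 0.1263
  x=1: 6/25 × log_2[(6/25)/(1/9)] = 0.2666
  x=2: 1/5 × log_2[(1/5)/(1/6)] = 0.0526
  x=3: 2/25 × log_2[(2/25)/(2/9)] = -0.1179
  x=4: 4/25 × log_2[(4/25)/(1/9)] = 0.0842
  x=5: 2/25 × log_2[(2/25)/(2/9)] = -0.1179
D_KL(P||Q) = 0.2939 bits

D_KL(P||Q) = 0.2939 ≥ 0 ✓

This non-negativity is a fundamental property: relative entropy cannot be negative because it measures how different Q is from P.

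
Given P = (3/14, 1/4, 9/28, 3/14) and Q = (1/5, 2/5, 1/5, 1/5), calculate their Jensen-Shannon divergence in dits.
0.0070 dits

Jensen-Shannon divergence is:
JSD(P||Q) = 0.5 × D_KL(P||M) + 0.5 × D_KL(Q||M)
where M = 0.5 × (P + Q) is the mixture distribution.

M = 0.5 × (3/14, 1/4, 9/28, 3/14) + 0.5 × (1/5, 2/5, 1/5, 1/5) = (0.207143, 13/40, 0.260714, 0.207143)

D_KL(P||M) = 0.0070 dits
D_KL(Q||M) = 0.0069 dits

JSD(P||Q) = 0.5 × 0.0070 + 0.5 × 0.0069 = 0.0070 dits

Unlike KL divergence, JSD is symmetric and bounded: 0 ≤ JSD ≤ log(2).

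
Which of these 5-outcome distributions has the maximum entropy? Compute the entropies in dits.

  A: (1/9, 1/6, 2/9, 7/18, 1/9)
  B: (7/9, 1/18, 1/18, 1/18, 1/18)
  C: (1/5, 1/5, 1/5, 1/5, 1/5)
C

For a discrete distribution over n outcomes, entropy is maximized by the uniform distribution.

Computing entropies:
H(A) = 0.6464 dits
H(B) = 0.3638 dits
H(C) = 0.6990 dits

The uniform distribution (where all probabilities equal 1/5) achieves the maximum entropy of log_10(5) = 0.6990 dits.

Distribution C has the highest entropy.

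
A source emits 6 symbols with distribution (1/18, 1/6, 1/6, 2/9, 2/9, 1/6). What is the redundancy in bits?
0.0964 bits

Redundancy measures how far a source is from maximum entropy:
R = H_max - H(X)

Maximum entropy for 6 symbols: H_max = log_2(6) = 2.5850 bits
Actual entropy: H(X) = 2.4886 bits
Redundancy: R = 2.5850 - 2.4886 = 0.0964 bits

This redundancy represents potential for compression: the source could be compressed by 0.0964 bits per symbol.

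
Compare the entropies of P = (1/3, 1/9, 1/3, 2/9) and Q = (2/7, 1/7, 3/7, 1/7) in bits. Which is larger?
P

Computing entropies in bits:
H(P) = 1.8911
H(Q) = 1.8424

Distribution P has higher entropy.

Intuition: The distribution closer to uniform (more spread out) has higher entropy.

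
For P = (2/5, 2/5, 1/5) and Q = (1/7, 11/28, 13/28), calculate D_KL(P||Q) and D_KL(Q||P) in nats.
D_KL(P||Q) = 0.2506, D_KL(Q||P) = 0.2368

KL divergence is not symmetric: D_KL(P||Q) ≠ D_KL(Q||P) in general.

D_KL(P||Q) = 0.2506 nats
D_KL(Q||P) = 0.2368 nats

No, they are not equal!

This asymmetry is why KL divergence is not a true distance metric.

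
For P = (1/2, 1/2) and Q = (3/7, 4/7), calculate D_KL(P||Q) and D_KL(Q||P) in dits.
D_KL(P||Q) = 0.0045, D_KL(Q||P) = 0.0044

KL divergence is not symmetric: D_KL(P||Q) ≠ D_KL(Q||P) in general.

D_KL(P||Q) = 0.0045 dits
D_KL(Q||P) = 0.0044 dits

No, they are not equal!

This asymmetry is why KL divergence is not a true distance metric.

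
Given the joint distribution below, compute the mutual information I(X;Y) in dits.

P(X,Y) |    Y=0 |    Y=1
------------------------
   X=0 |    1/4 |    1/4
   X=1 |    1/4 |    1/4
0.0000 dits

Mutual information: I(X;Y) = H(X) + H(Y) - H(X,Y)

Marginals:
P(X) = (1/2, 1/2), H(X) = 0.3010 dits
P(Y) = (1/2, 1/2), H(Y) = 0.3010 dits

Joint entropy: H(X,Y) = 0.6021 dits

I(X;Y) = 0.3010 + 0.3010 - 0.6021 = 0.0000 dits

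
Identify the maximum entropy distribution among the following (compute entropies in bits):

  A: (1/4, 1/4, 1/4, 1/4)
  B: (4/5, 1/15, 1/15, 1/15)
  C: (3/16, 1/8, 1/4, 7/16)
A

For a discrete distribution over n outcomes, entropy is maximized by the uniform distribution.

Computing entropies:
H(A) = 2.0000 bits
H(B) = 1.0389 bits
H(C) = 1.8496 bits

The uniform distribution (where all probabilities equal 1/4) achieves the maximum entropy of log_2(4) = 2.0000 bits.

Distribution A has the highest entropy.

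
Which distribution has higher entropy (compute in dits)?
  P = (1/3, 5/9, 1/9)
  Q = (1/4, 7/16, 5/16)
Q

Computing entropies in dits:
H(P) = 0.4069
H(Q) = 0.4654

Distribution Q has higher entropy.

Intuition: The distribution closer to uniform (more spread out) has higher entropy.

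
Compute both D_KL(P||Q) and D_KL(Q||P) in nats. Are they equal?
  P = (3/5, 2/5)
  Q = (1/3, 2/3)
D_KL(P||Q) = 0.1483, D_KL(Q||P) = 0.1446

KL divergence is not symmetric: D_KL(P||Q) ≠ D_KL(Q||P) in general.

D_KL(P||Q) = 0.1483 nats
D_KL(Q||P) = 0.1446 nats

No, they are not equal!

This asymmetry is why KL divergence is not a true distance metric.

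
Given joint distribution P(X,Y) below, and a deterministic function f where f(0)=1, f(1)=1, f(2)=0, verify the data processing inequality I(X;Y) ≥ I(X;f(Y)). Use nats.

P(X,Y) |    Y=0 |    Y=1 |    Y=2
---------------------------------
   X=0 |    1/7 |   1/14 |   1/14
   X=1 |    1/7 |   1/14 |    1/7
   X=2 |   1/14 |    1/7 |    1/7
I(X;Y) = 0.0428, I(X;f(Y)) = 0.0104, inequality holds: 0.0428 ≥ 0.0104

Data Processing Inequality: For any Markov chain X → Y → Z, we have I(X;Y) ≥ I(X;Z).

Here Z = f(Y) is a deterministic function of Y, forming X → Y → Z.

Original I(X;Y) = 0.0428 nats

After applying f:
P(X,Z) where Z=f(Y):
- P(X,Z=0) = P(X,Y=2)
- P(X,Z=1) = P(X,Y=0) + P(X,Y=1)

I(X;Z) = I(X;f(Y)) = 0.0104 nats

Verification: 0.0428 ≥ 0.0104 ✓

Information cannot be created by processing; the function f can only lose information about X.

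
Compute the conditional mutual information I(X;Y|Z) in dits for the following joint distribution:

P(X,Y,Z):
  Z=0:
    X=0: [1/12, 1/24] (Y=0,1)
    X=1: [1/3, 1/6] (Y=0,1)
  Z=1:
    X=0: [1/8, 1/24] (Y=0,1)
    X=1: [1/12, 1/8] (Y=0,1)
0.0103 dits

Conditional mutual information: I(X;Y|Z) = H(X|Z) + H(Y|Z) - H(X,Y|Z)

H(Z) = 0.2873
H(X,Z) = 0.5350 → H(X|Z) = 0.2477
H(Y,Z) = 0.5720 → H(Y|Z) = 0.2847
H(X,Y,Z) = 0.8094 → H(X,Y|Z) = 0.5221

I(X;Y|Z) = 0.2477 + 0.2847 - 0.5221 = 0.0103 dits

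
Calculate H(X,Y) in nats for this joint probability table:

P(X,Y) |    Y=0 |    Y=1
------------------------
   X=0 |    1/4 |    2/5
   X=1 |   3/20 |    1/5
1.3195 nats

Joint entropy is H(X,Y) = -Σ_{x,y} p(x,y) log p(x,y).

Summing over all non-zero entries:
H(X,Y) = -[1/4·log_e(1/4) + 2/5·log_e(2/5) + 3/20·log_e(3/20) + 1/5·log_e(1/5)]
H(X,Y) = 1.3195 nats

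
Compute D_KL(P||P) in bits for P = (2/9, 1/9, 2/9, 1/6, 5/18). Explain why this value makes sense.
0.0000 bits

KL divergence satisfies the Gibbs inequality: D_KL(P||Q) ≥ 0 for all distributions P, Q.

D_KL(P||Q) = Σ p(x) log(p(x)/q(x))
Each term is p(x) × log_2(p(x)/p(x)) = p(x) × log_2(1) = 0, so the sum is 0.
D_KL(P||Q) = 0.0000 bits

When P = Q, the KL divergence is exactly 0, as there is no 'divergence' between identical distributions.

This non-negativity is a fundamental property: relative entropy cannot be negative because it measures how different Q is from P.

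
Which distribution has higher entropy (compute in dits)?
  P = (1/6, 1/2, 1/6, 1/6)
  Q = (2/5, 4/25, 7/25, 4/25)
Q

Computing entropies in dits:
H(P) = 0.5396
H(Q) = 0.5687

Distribution Q has higher entropy.

Intuition: The distribution closer to uniform (more spread out) has higher entropy.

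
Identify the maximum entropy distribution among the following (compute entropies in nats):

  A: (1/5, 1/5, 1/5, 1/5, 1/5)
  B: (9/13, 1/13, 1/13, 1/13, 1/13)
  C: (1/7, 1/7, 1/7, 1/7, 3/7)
A

For a discrete distribution over n outcomes, entropy is maximized by the uniform distribution.

Computing entropies:
H(A) = 1.6094 nats
H(B) = 1.0438 nats
H(C) = 1.4751 nats

The uniform distribution (where all probabilities equal 1/5) achieves the maximum entropy of log_e(5) = 1.6094 nats.

Distribution A has the highest entropy.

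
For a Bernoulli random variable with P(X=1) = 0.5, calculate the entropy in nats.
0.6931 nats

The binary entropy function is:
H(p) = -p log(p) - (1-p) log(1-p)

H(0.5) = -0.5 × log_e(0.5) - 0.5 × log_e(0.5)
H(0.5) = 0.6931 nats

Note: Binary entropy is maximized at p=0.5 (H=1 bit) and minimized at p=0 or p=1 (H=0).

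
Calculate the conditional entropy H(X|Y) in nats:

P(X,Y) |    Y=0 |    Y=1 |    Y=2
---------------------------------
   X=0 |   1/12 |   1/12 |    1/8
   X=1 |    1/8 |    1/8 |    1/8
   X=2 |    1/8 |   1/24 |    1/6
1.0673 nats

Using the chain rule: H(X|Y) = H(X,Y) - H(Y)

First, compute H(X,Y) = 2.1448 nats

Marginal P(Y) = (1/3, 1/4, 5/12)
H(Y) = 1.0776 nats

H(X|Y) = H(X,Y) - H(Y) = 2.1448 - 1.0776 = 1.0673 nats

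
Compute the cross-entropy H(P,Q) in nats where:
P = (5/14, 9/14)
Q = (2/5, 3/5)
0.6556 nats

Cross-entropy: H(P,Q) = -Σ p(x) log q(x)

Alternatively: H(P,Q) = H(P) + D_KL(P||Q)
H(P) = 0.6518 nats
D_KL(P||Q) = 0.0039 nats

H(P,Q) = 0.6518 + 0.0039 = 0.6556 nats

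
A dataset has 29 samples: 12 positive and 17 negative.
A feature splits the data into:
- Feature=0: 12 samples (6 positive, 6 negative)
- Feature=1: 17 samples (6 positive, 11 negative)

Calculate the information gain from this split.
0.0156 bits

Information Gain = H(Y) - H(Y|Feature)

Before split:
P(positive) = 12/29 = 0.4138
H(Y) = 0.9784 bits

After split:
Feature=0: H = 1.0000 bits (weight = 12/29)
Feature=1: H = 0.9367 bits (weight = 17/29)
H(Y|Feature) = (12/29)×1.0000 + (17/29)×0.9367 = 0.9629 bits

Information Gain = 0.9784 - 0.9629 = 0.0156 bits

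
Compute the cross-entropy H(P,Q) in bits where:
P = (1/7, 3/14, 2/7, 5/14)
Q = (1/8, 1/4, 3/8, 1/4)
1.9757 bits

Cross-entropy: H(P,Q) = -Σ p(x) log q(x)

Alternatively: H(P,Q) = H(P) + D_KL(P||Q)
H(P) = 1.9242 bits
D_KL(P||Q) = 0.0516 bits

H(P,Q) = 1.9242 + 0.0516 = 1.9757 bits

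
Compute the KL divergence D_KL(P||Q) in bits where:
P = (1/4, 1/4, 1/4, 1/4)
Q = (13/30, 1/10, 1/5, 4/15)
0.1893 bits

KL divergence: D_KL(P||Q) = Σ p(x) log(p(x)/q(x))

Computing term by term:
  x=0: 1/4 × log_2[(1/4)/(13/30)] = 1/4 × -0.7935 = -0.1984
  x=1: 1/4 × log_2[(1/4)/(1/10)] = 1/4 × 1.3219 = 0.3305
  x=2: 1/4 × log_2[(1/4)/(1/5)] = 1/4 × 0.3219 = 0.0805
  x=3: 1/4 × log_2[(1/4)/(4/15)] = 1/4 × -0.0931 = -0.0233

D_KL(P||Q) = 0.1893 bits

Note: KL divergence is always non-negative and equals 0 iff P = Q.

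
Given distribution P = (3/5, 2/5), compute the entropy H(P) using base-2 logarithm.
0.9710 bits

Shannon entropy is H(X) = -Σ p(x) log p(x).

For P = (3/5, 2/5):
H = -3/5 × log_2(3/5) -2/5 × log_2(2/5)
H = 0.9710 bits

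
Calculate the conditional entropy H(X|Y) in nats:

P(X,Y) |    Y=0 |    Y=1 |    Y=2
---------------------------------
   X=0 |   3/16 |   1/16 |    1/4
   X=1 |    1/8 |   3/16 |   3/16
0.6497 nats

Using the chain rule: H(X|Y) = H(X,Y) - H(Y)

First, compute H(X,Y) = 1.7214 nats

Marginal P(Y) = (5/16, 1/4, 7/16)
H(Y) = 1.0717 nats

H(X|Y) = H(X,Y) - H(Y) = 1.7214 - 1.0717 = 0.6497 nats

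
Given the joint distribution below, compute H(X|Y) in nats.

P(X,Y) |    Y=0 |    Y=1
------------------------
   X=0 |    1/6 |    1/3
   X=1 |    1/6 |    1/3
0.6931 nats

Using the chain rule: H(X|Y) = H(X,Y) - H(Y)

First, compute H(X,Y) = 1.3297 nats

Marginal P(Y) = (1/3, 2/3)
H(Y) = 0.6365 nats

H(X|Y) = H(X,Y) - H(Y) = 1.3297 - 0.6365 = 0.6931 nats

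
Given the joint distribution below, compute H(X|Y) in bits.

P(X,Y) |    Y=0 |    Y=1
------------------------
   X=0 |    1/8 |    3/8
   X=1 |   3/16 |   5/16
0.9868 bits

Using the chain rule: H(X|Y) = H(X,Y) - H(Y)

First, compute H(X,Y) = 1.8829 bits

Marginal P(Y) = (5/16, 11/16)
H(Y) = 0.8960 bits

H(X|Y) = H(X,Y) - H(Y) = 1.8829 - 0.8960 = 0.9868 bits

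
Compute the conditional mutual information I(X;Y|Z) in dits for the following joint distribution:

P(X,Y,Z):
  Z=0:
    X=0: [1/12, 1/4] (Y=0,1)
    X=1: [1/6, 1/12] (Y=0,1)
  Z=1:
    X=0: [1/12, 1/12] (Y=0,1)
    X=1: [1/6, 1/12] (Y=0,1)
0.0250 dits

Conditional mutual information: I(X;Y|Z) = H(X|Z) + H(Y|Z) - H(X,Y|Z)

H(Z) = 0.2950
H(X,Z) = 0.5898 → H(X|Z) = 0.2948
H(Y,Z) = 0.5898 → H(Y|Z) = 0.2948
H(X,Y,Z) = 0.8596 → H(X,Y|Z) = 0.5646

I(X;Y|Z) = 0.2948 + 0.2948 - 0.5646 = 0.0250 dits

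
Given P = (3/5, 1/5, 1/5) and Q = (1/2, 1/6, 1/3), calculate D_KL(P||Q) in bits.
0.0630 bits

KL divergence: D_KL(P||Q) = Σ p(x) log(p(x)/q(x))

Computing term by term:
  x=0: 3/5 × log_2[(3/5)/(1/2)] = 3/5 × 0.2630 = 0.1578
  x=1: 1/5 × log_2[(1/5)/(1/6)] = 1/5 × 0.2630 = 0.0526
  x=2: 1/5 × log_2[(1/5)/(1/3)] = 1/5 × -0.7370 = -0.1474

D_KL(P||Q) = 0.0630 bits

Note: KL divergence is always non-negative and equals 0 iff P = Q.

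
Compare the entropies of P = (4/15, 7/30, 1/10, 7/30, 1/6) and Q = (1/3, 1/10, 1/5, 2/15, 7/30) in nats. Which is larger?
P

Computing entropies in nats:
H(P) = 1.5605
H(Q) = 1.5266

Distribution P has higher entropy.

Intuition: The distribution closer to uniform (more spread out) has higher entropy.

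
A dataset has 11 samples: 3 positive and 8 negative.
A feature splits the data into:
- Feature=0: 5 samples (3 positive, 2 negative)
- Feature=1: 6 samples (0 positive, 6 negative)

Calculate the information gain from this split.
0.4040 bits

Information Gain = H(Y) - H(Y|Feature)

Before split:
P(positive) = 3/11 = 0.2727
H(Y) = 0.8454 bits

After split:
Feature=0: H = 0.9710 bits (weight = 5/11)
Feature=1: H = 0.0000 bits (weight = 6/11)
H(Y|Feature) = (5/11)×0.9710 + (6/11)×0.0000 = 0.4413 bits

Information Gain = 0.8454 - 0.4413 = 0.4040 bits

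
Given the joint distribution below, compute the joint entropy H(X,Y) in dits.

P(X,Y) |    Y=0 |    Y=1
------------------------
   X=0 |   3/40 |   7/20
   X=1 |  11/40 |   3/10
0.5550 dits

Joint entropy is H(X,Y) = -Σ_{x,y} p(x,y) log p(x,y).

Summing over all non-zero entries:
H(X,Y) = -[3/40·log_10(3/40) + 7/20·log_10(7/20) + 11/40·log_10(11/40) + 3/10·log_10(3/10)]
H(X,Y) = 0.5550 dits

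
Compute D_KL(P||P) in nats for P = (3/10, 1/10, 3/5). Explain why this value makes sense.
0.0000 nats

KL divergence satisfies the Gibbs inequality: D_KL(P||Q) ≥ 0 for all distributions P, Q.

D_KL(P||Q) = Σ p(x) log(p(x)/q(x))
Each term is p(x) × log_e(p(x)/p(x)) = p(x) × log_e(1) = 0, so the sum is 0.
D_KL(P||Q) = 0.0000 nats

When P = Q, the KL divergence is exactly 0, as there is no 'divergence' between identical distributions.

This non-negativity is a fundamental property: relative entropy cannot be negative because it measures how different Q is from P.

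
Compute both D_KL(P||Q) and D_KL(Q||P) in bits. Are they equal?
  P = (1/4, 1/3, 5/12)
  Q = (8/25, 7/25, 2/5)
D_KL(P||Q) = 0.0193, D_KL(Q||P) = 0.0200

KL divergence is not symmetric: D_KL(P||Q) ≠ D_KL(Q||P) in general.

D_KL(P||Q) = 0.0193 bits
D_KL(Q||P) = 0.0200 bits

No, they are not equal!

This asymmetry is why KL divergence is not a true distance metric.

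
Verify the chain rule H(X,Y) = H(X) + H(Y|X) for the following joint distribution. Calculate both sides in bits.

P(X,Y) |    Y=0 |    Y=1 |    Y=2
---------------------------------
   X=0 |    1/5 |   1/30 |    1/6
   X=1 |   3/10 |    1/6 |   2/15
H(X,Y) = 2.3983, H(X) = 0.9710, H(Y|X) = 1.4273 (all in bits)

Chain rule: H(X,Y) = H(X) + H(Y|X)

Left side — joint entropy directly:
H(X,Y) = -Σ p(x,y) log p(x,y) = 2.3983 bits

Right side — compute H(Y|X) from the conditional distributions:
P(X) = (2/5, 3/5), so H(X) = 0.9710 bits
H(Y|X) = Σ_x P(X=x) · H(Y|X=x):
  P(Y|X=0) = (1/2, 1/12, 5/12), H(Y|X=0) = 1.3250, weight P(X=0) = 2/5
  P(Y|X=1) = (1/2, 5/18, 2/9), H(Y|X=1) = 1.4955, weight P(X=1) = 3/5
H(Y|X) = 1.4273 bits

H(X) + H(Y|X) = 0.9710 + 1.4273 = 2.3983 bits

Both sides equal 2.3983 bits. ✓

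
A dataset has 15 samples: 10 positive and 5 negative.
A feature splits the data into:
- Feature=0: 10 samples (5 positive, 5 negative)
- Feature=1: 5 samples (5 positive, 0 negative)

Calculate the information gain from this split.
0.2516 bits

Information Gain = H(Y) - H(Y|Feature)

Before split:
P(positive) = 10/15 = 0.6667
H(Y) = 0.9183 bits

After split:
Feature=0: H = 1.0000 bits (weight = 10/15)
Feature=1: H = 0.0000 bits (weight = 5/15)
H(Y|Feature) = (10/15)×1.0000 + (5/15)×0.0000 = 0.6667 bits

Information Gain = 0.9183 - 0.6667 = 0.2516 bits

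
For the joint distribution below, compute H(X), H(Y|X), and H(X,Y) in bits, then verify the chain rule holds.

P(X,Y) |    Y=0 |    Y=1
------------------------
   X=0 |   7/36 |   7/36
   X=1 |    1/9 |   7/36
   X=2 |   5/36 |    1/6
H(X,Y) = 2.5568, H(X) = 1.5752, H(Y|X) = 0.9816 (all in bits)

Chain rule: H(X,Y) = H(X) + H(Y|X)

Left side — joint entropy directly:
H(X,Y) = -Σ p(x,y) log p(x,y) = 2.5568 bits

Right side — compute H(Y|X) from the conditional distributions:
P(X) = (7/18, 11/36, 11/36), so H(X) = 1.5752 bits
H(Y|X) = Σ_x P(X=x) · H(Y|X=x):
  P(Y|X=0) = (1/2, 1/2), H(Y|X=0) = 1.0000, weight P(X=0) = 7/18
  P(Y|X=1) = (4/11, 7/11), H(Y|X=1) = 0.9457, weight P(X=1) = 11/36
  P(Y|X=2) = (5/11, 6/11), H(Y|X=2) = 0.9940, weight P(X=2) = 11/36
H(Y|X) = 0.9816 bits

H(X) + H(Y|X) = 1.5752 + 0.9816 = 2.5568 bits

Both sides equal 2.5568 bits. ✓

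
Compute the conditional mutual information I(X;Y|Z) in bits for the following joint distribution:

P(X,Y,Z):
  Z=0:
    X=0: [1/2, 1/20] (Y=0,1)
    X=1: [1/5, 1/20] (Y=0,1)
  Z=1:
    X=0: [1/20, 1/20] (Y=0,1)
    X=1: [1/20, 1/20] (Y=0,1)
0.0126 bits

Conditional mutual information: I(X;Y|Z) = H(X|Z) + H(Y|Z) - H(X,Y|Z)

H(Z) = 0.7219
H(X,Z) = 1.6388 → H(X|Z) = 0.9168
H(Y,Z) = 1.3568 → H(Y|Z) = 0.6349
H(X,Y,Z) = 2.2610 → H(X,Y|Z) = 1.5390

I(X;Y|Z) = 0.9168 + 0.6349 - 1.5390 = 0.0126 bits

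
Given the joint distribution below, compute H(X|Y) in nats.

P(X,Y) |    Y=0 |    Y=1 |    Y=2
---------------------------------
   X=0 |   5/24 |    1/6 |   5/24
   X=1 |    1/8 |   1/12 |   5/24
0.6685 nats

Using the chain rule: H(X|Y) = H(X,Y) - H(Y)

First, compute H(X,Y) = 1.7460 nats

Marginal P(Y) = (1/3, 1/4, 5/12)
H(Y) = 1.0776 nats

H(X|Y) = H(X,Y) - H(Y) = 1.7460 - 1.0776 = 0.6685 nats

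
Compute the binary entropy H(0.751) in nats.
0.5612 nats

The binary entropy function is:
H(p) = -p log(p) - (1-p) log(1-p)

H(0.751) = -0.751 × log_e(0.751) - 0.249 × log_e(0.249)
H(0.751) = 0.5612 nats

Note: Binary entropy is maximized at p=0.5 (H=1 bit) and minimized at p=0 or p=1 (H=0).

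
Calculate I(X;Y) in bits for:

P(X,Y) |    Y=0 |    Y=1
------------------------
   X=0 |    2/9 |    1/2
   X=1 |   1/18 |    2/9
0.0087 bits

Mutual information: I(X;Y) = H(X) + H(Y) - H(X,Y)

Marginals:
P(X) = (13/18, 5/18), H(X) = 0.8524 bits
P(Y) = (5/18, 13/18), H(Y) = 0.8524 bits

Joint entropy: H(X,Y) = 1.6961 bits

I(X;Y) = 0.8524 + 0.8524 - 1.6961 = 0.0087 bits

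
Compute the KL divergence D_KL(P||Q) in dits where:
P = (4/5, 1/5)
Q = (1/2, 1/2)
0.0837 dits

KL divergence: D_KL(P||Q) = Σ p(x) log(p(x)/q(x))

Computing term by term:
  x=0: 4/5 × log_10[(4/5)/(1/2)] = 4/5 × 0.2041 = 0.1633
  x=1: 1/5 × log_10[(1/5)/(1/2)] = 1/5 × -0.3979 = -0.0796

D_KL(P||Q) = 0.0837 dits

Note: KL divergence is always non-negative and equals 0 iff P = Q.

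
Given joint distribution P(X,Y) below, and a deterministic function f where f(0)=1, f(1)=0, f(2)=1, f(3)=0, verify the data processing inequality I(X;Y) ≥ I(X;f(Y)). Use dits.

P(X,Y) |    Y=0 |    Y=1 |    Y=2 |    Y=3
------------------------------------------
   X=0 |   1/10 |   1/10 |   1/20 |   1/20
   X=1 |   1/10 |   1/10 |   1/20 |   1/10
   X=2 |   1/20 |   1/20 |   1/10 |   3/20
I(X;Y) = 0.0249, I(X;f(Y)) = 0.0009, inequality holds: 0.0249 ≥ 0.0009

Data Processing Inequality: For any Markov chain X → Y → Z, we have I(X;Y) ≥ I(X;Z).

Here Z = f(Y) is a deterministic function of Y, forming X → Y → Z.

Original I(X;Y) = 0.0249 dits

After applying f:
P(X,Z) where Z=f(Y):
- P(X,Z=0) = P(X,Y=1) + P(X,Y=3)
- P(X,Z=1) = P(X,Y=0) + P(X,Y=2)

I(X;Z) = I(X;f(Y)) = 0.0009 dits

Verification: 0.0249 ≥ 0.0009 ✓

Information cannot be created by processing; the function f can only lose information about X.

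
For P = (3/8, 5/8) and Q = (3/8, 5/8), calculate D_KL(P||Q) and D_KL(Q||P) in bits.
D_KL(P||Q) = 0.0000, D_KL(Q||P) = 0.0000

KL divergence is not symmetric: D_KL(P||Q) ≠ D_KL(Q||P) in general.

D_KL(P||Q) = 0.0000 bits
D_KL(Q||P) = 0.0000 bits

In this case they happen to be equal (to 4 decimal places).

This asymmetry is why KL divergence is not a true distance metric.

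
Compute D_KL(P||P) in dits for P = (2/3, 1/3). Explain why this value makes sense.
0.0000 dits

KL divergence satisfies the Gibbs inequality: D_KL(P||Q) ≥ 0 for all distributions P, Q.

D_KL(P||Q) = Σ p(x) log(p(x)/q(x))
Each term is p(x) × log_10(p(x)/p(x)) = p(x) × log_10(1) = 0, so the sum is 0.
D_KL(P||Q) = 0.0000 dits

When P = Q, the KL divergence is exactly 0, as there is no 'divergence' between identical distributions.

This non-negativity is a fundamental property: relative entropy cannot be negative because it measures how different Q is from P.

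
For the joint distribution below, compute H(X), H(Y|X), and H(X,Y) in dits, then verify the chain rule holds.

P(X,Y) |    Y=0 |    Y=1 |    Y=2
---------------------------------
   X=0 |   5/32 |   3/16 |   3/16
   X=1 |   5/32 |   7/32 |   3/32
H(X,Y) = 0.7653, H(X) = 0.3002, H(Y|X) = 0.4651 (all in dits)

Chain rule: H(X,Y) = H(X) + H(Y|X)

Left side — joint entropy directly:
H(X,Y) = -Σ p(x,y) log p(x,y) = 0.7653 dits

Right side — compute H(Y|X) from the conditional distributions:
P(X) = (17/32, 15/32), so H(X) = 0.3002 dits
H(Y|X) = Σ_x P(X=x) · H(Y|X=x):
  P(Y|X=0) = (5/17, 6/17, 6/17), H(Y|X=0) = 0.4756, weight P(X=0) = 17/32
  P(Y|X=1) = (1/3, 7/15, 1/5), H(Y|X=1) = 0.4533, weight P(X=1) = 15/32
H(Y|X) = 0.4651 dits

H(X) + H(Y|X) = 0.3002 + 0.4651 = 0.7653 dits

Both sides equal 0.7653 dits. ✓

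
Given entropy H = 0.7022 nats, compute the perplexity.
2.0182

Perplexity is e^H (or exp(H) for natural log).

H = 0.7022 nats
Perplexity = e^0.7022 = 2.0182

Interpretation: The model's uncertainty is equivalent to choosing uniformly among 2.0 options.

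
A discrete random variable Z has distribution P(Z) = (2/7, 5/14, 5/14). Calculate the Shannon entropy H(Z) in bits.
1.5774 bits

Shannon entropy is H(X) = -Σ p(x) log p(x).

For P = (2/7, 5/14, 5/14):
H = -2/7 × log_2(2/7) -5/14 × log_2(5/14) -5/14 × log_2(5/14)
H = 1.5774 bits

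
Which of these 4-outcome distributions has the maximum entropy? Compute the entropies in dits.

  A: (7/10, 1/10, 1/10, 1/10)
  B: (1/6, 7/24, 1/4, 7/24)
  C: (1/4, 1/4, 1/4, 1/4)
C

For a discrete distribution over n outcomes, entropy is maximized by the uniform distribution.

Computing entropies:
H(A) = 0.4084 dits
H(B) = 0.5924 dits
H(C) = 0.6021 dits

The uniform distribution (where all probabilities equal 1/4) achieves the maximum entropy of log_10(4) = 0.6021 dits.

Distribution C has the highest entropy.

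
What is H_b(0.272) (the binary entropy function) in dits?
0.2542 dits

The binary entropy function is:
H(p) = -p log(p) - (1-p) log(1-p)

H(0.272) = -0.272 × log_10(0.272) - 0.728 × log_10(0.728)
H(0.272) = 0.2542 dits

Note: Binary entropy is maximized at p=0.5 (H=1 bit) and minimized at p=0 or p=1 (H=0).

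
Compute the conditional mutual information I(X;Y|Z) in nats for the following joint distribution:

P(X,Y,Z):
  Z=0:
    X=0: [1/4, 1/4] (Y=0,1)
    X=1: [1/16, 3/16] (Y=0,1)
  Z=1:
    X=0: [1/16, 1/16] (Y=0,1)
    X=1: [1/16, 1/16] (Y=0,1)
0.0222 nats

Conditional mutual information: I(X;Y|Z) = H(X|Z) + H(Y|Z) - H(X,Y|Z)

H(Z) = 0.5623
H(X,Z) = 1.2130 → H(X|Z) = 0.6507
H(Y,Z) = 1.2450 → H(Y|Z) = 0.6827
H(X,Y,Z) = 1.8735 → H(X,Y|Z) = 1.3111

I(X;Y|Z) = 0.6507 + 0.6827 - 1.3111 = 0.0222 nats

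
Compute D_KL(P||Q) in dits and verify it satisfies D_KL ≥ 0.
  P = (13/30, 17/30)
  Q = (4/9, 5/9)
0.0001 dits

KL divergence satisfies the Gibbs inequality: D_KL(P||Q) ≥ 0 for all distributions P, Q.

D_KL(P||Q) = Σ p(x) log(p(x)/q(x))
Term by term:
  x=0: 13/30 × log_10[(13/30)/(4/9)] = -0.0048
  x=1: 17/30 × log_10[(17/30)/(5/9)] = 0.0049
D_KL(P||Q) = 0.0001 dits

D_KL(P||Q) = 0.0001 ≥ 0 ✓

This non-negativity is a fundamental property: relative entropy cannot be negative because it measures how different Q is from P.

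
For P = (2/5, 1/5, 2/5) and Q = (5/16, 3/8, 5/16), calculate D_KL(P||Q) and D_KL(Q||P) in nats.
D_KL(P||Q) = 0.0718, D_KL(Q||P) = 0.0814

KL divergence is not symmetric: D_KL(P||Q) ≠ D_KL(Q||P) in general.

D_KL(P||Q) = 0.0718 nats
D_KL(Q||P) = 0.0814 nats

No, they are not equal!

This asymmetry is why KL divergence is not a true distance metric.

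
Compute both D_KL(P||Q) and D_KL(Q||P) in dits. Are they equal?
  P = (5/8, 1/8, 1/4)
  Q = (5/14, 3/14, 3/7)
D_KL(P||Q) = 0.0641, D_KL(Q||P) = 0.0637

KL divergence is not symmetric: D_KL(P||Q) ≠ D_KL(Q||P) in general.

D_KL(P||Q) = 0.0641 dits
D_KL(Q||P) = 0.0637 dits

No, they are not equal!

This asymmetry is why KL divergence is not a true distance metric.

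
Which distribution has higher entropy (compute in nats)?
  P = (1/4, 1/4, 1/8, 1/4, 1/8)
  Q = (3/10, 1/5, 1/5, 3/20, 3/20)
Q

Computing entropies in nats:
H(P) = 1.5596
H(Q) = 1.5741

Distribution Q has higher entropy.

Intuition: The distribution closer to uniform (more spread out) has higher entropy.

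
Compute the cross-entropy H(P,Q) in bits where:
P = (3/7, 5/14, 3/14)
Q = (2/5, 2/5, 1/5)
1.5362 bits

Cross-entropy: H(P,Q) = -Σ p(x) log q(x)

Alternatively: H(P,Q) = H(P) + D_KL(P||Q)
H(P) = 1.5306 bits
D_KL(P||Q) = 0.0056 bits

H(P,Q) = 1.5306 + 0.0056 = 1.5362 bits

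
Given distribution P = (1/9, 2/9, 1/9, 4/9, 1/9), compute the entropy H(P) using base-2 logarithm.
2.0588 bits

Shannon entropy is H(X) = -Σ p(x) log p(x).

For P = (1/9, 2/9, 1/9, 4/9, 1/9):
H = -1/9 × log_2(1/9) -2/9 × log_2(2/9) -1/9 × log_2(1/9) -4/9 × log_2(4/9) -1/9 × log_2(1/9)
H = 2.0588 bits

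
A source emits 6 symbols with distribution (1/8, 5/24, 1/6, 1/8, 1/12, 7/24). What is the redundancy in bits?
0.1155 bits

Redundancy measures how far a source is from maximum entropy:
R = H_max - H(X)

Maximum entropy for 6 symbols: H_max = log_2(6) = 2.5850 bits
Actual entropy: H(X) = 2.4695 bits
Redundancy: R = 2.5850 - 2.4695 = 0.1155 bits

This redundancy represents potential for compression: the source could be compressed by 0.1155 bits per symbol.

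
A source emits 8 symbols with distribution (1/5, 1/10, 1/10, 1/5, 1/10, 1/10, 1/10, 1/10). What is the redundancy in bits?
0.0781 bits

Redundancy measures how far a source is from maximum entropy:
R = H_max - H(X)

Maximum entropy for 8 symbols: H_max = log_2(8) = 3.0000 bits
Actual entropy: H(X) = 2.9219 bits
Redundancy: R = 3.0000 - 2.9219 = 0.0781 bits

This redundancy represents potential for compression: the source could be compressed by 0.0781 bits per symbol.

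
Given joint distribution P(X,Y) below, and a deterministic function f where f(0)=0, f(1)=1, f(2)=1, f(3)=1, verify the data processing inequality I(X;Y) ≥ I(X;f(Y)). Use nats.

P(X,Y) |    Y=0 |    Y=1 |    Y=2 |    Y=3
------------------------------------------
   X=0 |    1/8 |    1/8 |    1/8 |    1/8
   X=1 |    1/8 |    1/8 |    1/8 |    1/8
I(X;Y) = 0.0000, I(X;f(Y)) = 0.0000, inequality holds: 0.0000 ≥ 0.0000

Data Processing Inequality: For any Markov chain X → Y → Z, we have I(X;Y) ≥ I(X;Z).

Here Z = f(Y) is a deterministic function of Y, forming X → Y → Z.

Original I(X;Y) = 0.0000 nats

After applying f:
P(X,Z) where Z=f(Y):
- P(X,Z=0) = P(X,Y=0)
- P(X,Z=1) = P(X,Y=1) + P(X,Y=2) + P(X,Y=3)

I(X;Z) = I(X;f(Y)) = 0.0000 nats

Verification: 0.0000 ≥ 0.0000 ✓

Information cannot be created by processing; the function f can only lose information about X.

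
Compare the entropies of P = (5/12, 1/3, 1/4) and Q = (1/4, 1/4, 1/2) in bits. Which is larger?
P

Computing entropies in bits:
H(P) = 1.5546
H(Q) = 1.5000

Distribution P has higher entropy.

Intuition: The distribution closer to uniform (more spread out) has higher entropy.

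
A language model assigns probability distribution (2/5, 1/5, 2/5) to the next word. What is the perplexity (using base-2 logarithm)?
2.8717

Perplexity is 2^H (or exp(H) for natural log).

First, H = -Σ p log p = 1.5219 bits
Perplexity = 2^1.5219 = 2.8717

Interpretation: The model's uncertainty is equivalent to choosing uniformly among 2.9 options.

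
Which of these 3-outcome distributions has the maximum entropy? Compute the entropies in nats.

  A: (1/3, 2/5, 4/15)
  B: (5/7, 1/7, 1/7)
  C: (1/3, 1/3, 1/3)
C

For a discrete distribution over n outcomes, entropy is maximized by the uniform distribution.

Computing entropies:
H(A) = 1.0852 nats
H(B) = 0.7963 nats
H(C) = 1.0986 nats

The uniform distribution (where all probabilities equal 1/3) achieves the maximum entropy of log_e(3) = 1.0986 nats.

Distribution C has the highest entropy.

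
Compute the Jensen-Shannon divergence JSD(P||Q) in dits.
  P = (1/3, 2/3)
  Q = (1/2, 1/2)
0.0062 dits

Jensen-Shannon divergence is:
JSD(P||Q) = 0.5 × D_KL(P||M) + 0.5 × D_KL(Q||M)
where M = 0.5 × (P + Q) is the mixture distribution.

M = 0.5 × (1/3, 2/3) + 0.5 × (1/2, 1/2) = (5/12, 7/12)

D_KL(P||M) = 0.0064 dits
D_KL(Q||M) = 0.0061 dits

JSD(P||Q) = 0.5 × 0.0064 + 0.5 × 0.0061 = 0.0062 dits

Unlike KL divergence, JSD is symmetric and bounded: 0 ≤ JSD ≤ log(2).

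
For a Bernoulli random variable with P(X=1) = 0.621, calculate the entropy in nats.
0.6636 nats

The binary entropy function is:
H(p) = -p log(p) - (1-p) log(1-p)

H(0.621) = -0.621 × log_e(0.621) - 0.379 × log_e(0.379)
H(0.621) = 0.6636 nats

Note: Binary entropy is maximized at p=0.5 (H=1 bit) and minimized at p=0 or p=1 (H=0).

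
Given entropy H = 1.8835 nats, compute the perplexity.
6.5765

Perplexity is e^H (or exp(H) for natural log).

H = 1.8835 nats
Perplexity = e^1.8835 = 6.5765

Interpretation: The model's uncertainty is equivalent to choosing uniformly among 6.6 options.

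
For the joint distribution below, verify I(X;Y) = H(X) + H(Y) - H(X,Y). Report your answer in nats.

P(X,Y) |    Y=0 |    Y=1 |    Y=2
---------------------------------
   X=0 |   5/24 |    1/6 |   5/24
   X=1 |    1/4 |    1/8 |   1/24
I(X;Y) = 0.0516 nats

Mutual information has multiple equivalent forms:
- I(X;Y) = H(X) - H(X|Y)
- I(X;Y) = H(Y) - H(Y|X)
- I(X;Y) = H(X) + H(Y) - H(X,Y)

Computing all quantities:
H(X) = 0.6792, H(Y) = 1.0635, H(X,Y) = 1.6911
H(X|Y) = 0.6276, H(Y|X) = 1.0119

Verification:
H(X) - H(X|Y) = 0.6792 - 0.6276 = 0.0516
H(Y) - H(Y|X) = 1.0635 - 1.0119 = 0.0516
H(X) + H(Y) - H(X,Y) = 0.6792 + 1.0635 - 1.6911 = 0.0516

All forms give I(X;Y) = 0.0516 nats. ✓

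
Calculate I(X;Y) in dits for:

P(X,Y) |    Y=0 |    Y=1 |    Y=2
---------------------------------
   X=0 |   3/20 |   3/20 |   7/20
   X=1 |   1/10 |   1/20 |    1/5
0.0027 dits

Mutual information: I(X;Y) = H(X) + H(Y) - H(X,Y)

Marginals:
P(X) = (13/20, 7/20), H(X) = 0.2812 dits
P(Y) = (1/4, 1/5, 11/20), H(Y) = 0.4331 dits

Joint entropy: H(X,Y) = 0.7116 dits

I(X;Y) = 0.2812 + 0.4331 - 0.7116 = 0.0027 dits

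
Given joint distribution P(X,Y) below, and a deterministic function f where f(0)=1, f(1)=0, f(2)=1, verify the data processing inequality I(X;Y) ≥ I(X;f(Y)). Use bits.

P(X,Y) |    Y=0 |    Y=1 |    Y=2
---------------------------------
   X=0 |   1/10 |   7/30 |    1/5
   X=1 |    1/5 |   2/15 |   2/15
I(X;Y) = 0.0509, I(X;f(Y)) = 0.0180, inequality holds: 0.0509 ≥ 0.0180

Data Processing Inequality: For any Markov chain X → Y → Z, we have I(X;Y) ≥ I(X;Z).

Here Z = f(Y) is a deterministic function of Y, forming X → Y → Z.

Original I(X;Y) = 0.0509 bits

After applying f:
P(X,Z) where Z=f(Y):
- P(X,Z=0) = P(X,Y=1)
- P(X,Z=1) = P(X,Y=0) + P(X,Y=2)

I(X;Z) = I(X;f(Y)) = 0.0180 bits

Verification: 0.0509 ≥ 0.0180 ✓

Information cannot be created by processing; the function f can only lose information about X.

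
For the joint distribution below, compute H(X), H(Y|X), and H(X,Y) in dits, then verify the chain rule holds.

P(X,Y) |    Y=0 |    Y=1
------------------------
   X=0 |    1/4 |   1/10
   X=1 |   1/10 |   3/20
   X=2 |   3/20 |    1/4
H(X,Y) = 0.7482, H(X) = 0.4693, H(Y|X) = 0.2789 (all in dits)

Chain rule: H(X,Y) = H(X) + H(Y|X)

Left side — joint entropy directly:
H(X,Y) = -Σ p(x,y) log p(x,y) = 0.7482 dits

Right side — compute H(Y|X) from the conditional distributions:
P(X) = (7/20, 1/4, 2/5), so H(X) = 0.4693 dits
H(Y|X) = Σ_x P(X=x) · H(Y|X=x):
  P(Y|X=0) = (5/7, 2/7), H(Y|X=0) = 0.2598, weight P(X=0) = 7/20
  P(Y|X=1) = (2/5, 3/5), H(Y|X=1) = 0.2923, weight P(X=1) = 1/4
  P(Y|X=2) = (3/8, 5/8), H(Y|X=2) = 0.2873, weight P(X=2) = 2/5
H(Y|X) = 0.2789 dits

H(X) + H(Y|X) = 0.4693 + 0.2789 = 0.7482 dits

Both sides equal 0.7482 dits. ✓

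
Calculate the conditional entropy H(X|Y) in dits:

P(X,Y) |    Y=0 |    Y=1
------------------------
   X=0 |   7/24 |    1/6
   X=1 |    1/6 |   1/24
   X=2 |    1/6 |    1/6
0.4450 dits

Using the chain rule: H(X|Y) = H(X,Y) - H(Y)

First, compute H(X,Y) = 0.7324 dits

Marginal P(Y) = (5/8, 3/8)
H(Y) = 0.2873 dits

H(X|Y) = H(X,Y) - H(Y) = 0.7324 - 0.2873 = 0.4450 dits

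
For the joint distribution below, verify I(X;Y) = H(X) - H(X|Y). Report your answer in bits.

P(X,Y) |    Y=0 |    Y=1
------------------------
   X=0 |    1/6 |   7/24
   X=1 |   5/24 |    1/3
I(X;Y) = 0.0003 bits

Mutual information has multiple equivalent forms:
- I(X;Y) = H(X) - H(X|Y)
- I(X;Y) = H(Y) - H(Y|X)
- I(X;Y) = H(X) + H(Y) - H(X,Y)

Computing all quantities:
H(X) = 0.9950, H(Y) = 0.9544, H(X,Y) = 1.9491
H(X|Y) = 0.9946, H(Y|X) = 0.9541

Verification:
H(X) - H(X|Y) = 0.9950 - 0.9946 = 0.0003
H(Y) - H(Y|X) = 0.9544 - 0.9541 = 0.0003
H(X) + H(Y) - H(X,Y) = 0.9950 + 0.9544 - 1.9491 = 0.0003

All forms give I(X;Y) = 0.0003 bits. ✓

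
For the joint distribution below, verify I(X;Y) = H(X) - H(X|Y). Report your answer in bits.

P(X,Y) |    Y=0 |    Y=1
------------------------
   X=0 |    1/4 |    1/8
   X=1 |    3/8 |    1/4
I(X;Y) = 0.0032 bits

Mutual information has multiple equivalent forms:
- I(X;Y) = H(X) - H(X|Y)
- I(X;Y) = H(Y) - H(Y|X)
- I(X;Y) = H(X) + H(Y) - H(X,Y)

Computing all quantities:
H(X) = 0.9544, H(Y) = 0.9544, H(X,Y) = 1.9056
H(X|Y) = 0.9512, H(Y|X) = 0.9512

Verification:
H(X) - H(X|Y) = 0.9544 - 0.9512 = 0.0032
H(Y) - H(Y|X) = 0.9544 - 0.9512 = 0.0032
H(X) + H(Y) - H(X,Y) = 0.9544 + 0.9544 - 1.9056 = 0.0032

All forms give I(X;Y) = 0.0032 bits. ✓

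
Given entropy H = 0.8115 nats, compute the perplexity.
2.2513

Perplexity is e^H (or exp(H) for natural log).

H = 0.8115 nats
Perplexity = e^0.8115 = 2.2513

Interpretation: The model's uncertainty is equivalent to choosing uniformly among 2.3 options.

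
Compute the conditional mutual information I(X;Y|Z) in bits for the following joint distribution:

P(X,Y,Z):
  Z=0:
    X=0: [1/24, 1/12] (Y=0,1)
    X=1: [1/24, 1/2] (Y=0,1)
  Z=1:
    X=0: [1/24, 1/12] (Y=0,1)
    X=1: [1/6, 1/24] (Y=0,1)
0.0886 bits

Conditional mutual information: I(X;Y|Z) = H(X|Z) + H(Y|Z) - H(X,Y|Z)

H(Z) = 0.9183
H(X,Z) = 1.7006 → H(X|Z) = 0.7823
H(Y,Z) = 1.5988 → H(Y|Z) = 0.6805
H(X,Y,Z) = 2.2925 → H(X,Y|Z) = 1.3742

I(X;Y|Z) = 0.7823 + 0.6805 - 1.3742 = 0.0886 bits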